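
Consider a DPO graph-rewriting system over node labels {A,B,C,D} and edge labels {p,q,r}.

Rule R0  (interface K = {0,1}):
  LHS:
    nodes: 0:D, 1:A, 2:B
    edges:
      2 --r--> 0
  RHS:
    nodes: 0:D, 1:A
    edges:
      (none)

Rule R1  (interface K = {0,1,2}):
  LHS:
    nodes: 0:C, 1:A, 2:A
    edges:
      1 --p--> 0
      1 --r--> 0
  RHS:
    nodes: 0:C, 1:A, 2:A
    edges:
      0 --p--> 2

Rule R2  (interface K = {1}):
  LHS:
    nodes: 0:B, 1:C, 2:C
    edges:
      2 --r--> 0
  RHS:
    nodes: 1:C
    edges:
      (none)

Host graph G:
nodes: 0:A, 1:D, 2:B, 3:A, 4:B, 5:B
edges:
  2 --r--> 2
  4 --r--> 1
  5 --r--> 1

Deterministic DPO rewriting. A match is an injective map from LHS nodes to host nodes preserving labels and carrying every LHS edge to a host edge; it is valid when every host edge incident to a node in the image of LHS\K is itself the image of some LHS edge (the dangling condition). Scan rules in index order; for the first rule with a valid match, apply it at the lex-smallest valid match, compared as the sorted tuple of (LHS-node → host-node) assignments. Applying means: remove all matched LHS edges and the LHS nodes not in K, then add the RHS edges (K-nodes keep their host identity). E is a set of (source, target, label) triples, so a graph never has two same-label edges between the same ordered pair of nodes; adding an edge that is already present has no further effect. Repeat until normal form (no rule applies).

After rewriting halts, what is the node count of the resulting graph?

Answer: 4

Derivation:
initial: |V|=6 |E|=3  E = 2-r->2 4-r->1 5-r->1
step 1: apply R0 at {0↦1, 1↦0, 2↦4}  → |V|=5 |E|=2  E = 2-r->2 5-r->1
step 2: apply R0 at {0↦1, 1↦0, 2↦5}  → |V|=4 |E|=1  E = 2-r->2
normal form: no rule applies after step 2
NF nodes: {0:A, 1:D, 2:B, 3:A}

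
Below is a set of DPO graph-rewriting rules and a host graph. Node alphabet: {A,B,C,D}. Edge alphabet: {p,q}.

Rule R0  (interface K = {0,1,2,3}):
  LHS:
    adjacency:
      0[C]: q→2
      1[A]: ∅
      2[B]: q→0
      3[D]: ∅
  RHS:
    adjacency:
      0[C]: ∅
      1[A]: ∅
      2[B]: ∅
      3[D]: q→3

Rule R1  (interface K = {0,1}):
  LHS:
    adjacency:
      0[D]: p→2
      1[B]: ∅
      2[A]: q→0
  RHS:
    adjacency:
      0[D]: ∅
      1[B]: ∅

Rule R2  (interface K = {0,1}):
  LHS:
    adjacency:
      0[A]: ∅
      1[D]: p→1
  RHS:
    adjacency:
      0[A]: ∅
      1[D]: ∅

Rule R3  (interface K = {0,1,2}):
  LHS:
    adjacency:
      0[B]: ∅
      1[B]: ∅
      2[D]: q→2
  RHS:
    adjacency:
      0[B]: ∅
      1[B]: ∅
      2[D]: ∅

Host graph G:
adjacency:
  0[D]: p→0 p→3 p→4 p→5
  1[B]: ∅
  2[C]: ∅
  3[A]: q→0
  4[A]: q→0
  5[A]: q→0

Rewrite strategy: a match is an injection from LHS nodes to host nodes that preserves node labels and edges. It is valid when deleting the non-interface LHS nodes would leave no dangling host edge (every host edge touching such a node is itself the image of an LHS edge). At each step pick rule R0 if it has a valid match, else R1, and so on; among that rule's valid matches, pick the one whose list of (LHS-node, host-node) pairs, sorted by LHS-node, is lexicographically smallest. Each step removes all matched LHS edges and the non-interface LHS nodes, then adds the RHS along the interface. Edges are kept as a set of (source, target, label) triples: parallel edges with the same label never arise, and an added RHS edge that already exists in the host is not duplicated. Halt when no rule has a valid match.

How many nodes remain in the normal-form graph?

initial: |V|=6 |E|=7  E = 0-p->0 0-p->3 0-p->4 0-p->5 3-q->0 4-q->0 5-q->0
step 1: apply R1 at {0↦0, 1↦1, 2↦3}  → |V|=5 |E|=5  E = 0-p->0 0-p->4 0-p->5 4-q->0 5-q->0
step 2: apply R1 at {0↦0, 1↦1, 2↦4}  → |V|=4 |E|=3  E = 0-p->0 0-p->5 5-q->0
step 3: apply R1 at {0↦0, 1↦1, 2↦5}  → |V|=3 |E|=1  E = 0-p->0
final graph: no rule applies after step 3
NF nodes: {0:D, 1:B, 2:C}

Answer: 3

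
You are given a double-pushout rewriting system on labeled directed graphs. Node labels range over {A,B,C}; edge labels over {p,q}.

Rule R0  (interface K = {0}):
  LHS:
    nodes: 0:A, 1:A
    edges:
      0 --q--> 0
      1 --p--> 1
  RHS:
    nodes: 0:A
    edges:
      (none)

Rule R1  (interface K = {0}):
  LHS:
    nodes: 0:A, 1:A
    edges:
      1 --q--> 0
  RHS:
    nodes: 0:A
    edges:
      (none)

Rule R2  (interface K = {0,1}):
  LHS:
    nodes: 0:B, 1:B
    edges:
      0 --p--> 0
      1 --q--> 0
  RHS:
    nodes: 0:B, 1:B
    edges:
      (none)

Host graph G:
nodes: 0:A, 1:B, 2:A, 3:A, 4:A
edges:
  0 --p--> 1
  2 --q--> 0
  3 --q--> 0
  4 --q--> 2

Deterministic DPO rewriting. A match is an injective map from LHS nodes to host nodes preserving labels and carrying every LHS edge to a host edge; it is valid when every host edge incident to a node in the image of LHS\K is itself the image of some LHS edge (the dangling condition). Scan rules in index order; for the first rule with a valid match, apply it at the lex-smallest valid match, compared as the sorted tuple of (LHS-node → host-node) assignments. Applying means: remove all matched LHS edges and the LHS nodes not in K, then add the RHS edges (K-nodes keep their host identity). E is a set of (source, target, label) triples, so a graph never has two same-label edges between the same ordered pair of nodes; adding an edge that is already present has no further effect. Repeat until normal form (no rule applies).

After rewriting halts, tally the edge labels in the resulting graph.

Answer: p:1

Rewrite trace:
initial: |V|=5 |E|=4  E = 0-p->1 2-q->0 3-q->0 4-q->2
step 1: apply R1 at {0↦0, 1↦3}  → |V|=4 |E|=3  E = 0-p->1 2-q->0 4-q->2
step 2: apply R1 at {0↦2, 1↦4}  → |V|=3 |E|=2  E = 0-p->1 2-q->0
step 3: apply R1 at {0↦0, 1↦2}  → |V|=2 |E|=1  E = 0-p->1
final graph: no rule applies after step 3
NF edges: [(0, 1, 'p')]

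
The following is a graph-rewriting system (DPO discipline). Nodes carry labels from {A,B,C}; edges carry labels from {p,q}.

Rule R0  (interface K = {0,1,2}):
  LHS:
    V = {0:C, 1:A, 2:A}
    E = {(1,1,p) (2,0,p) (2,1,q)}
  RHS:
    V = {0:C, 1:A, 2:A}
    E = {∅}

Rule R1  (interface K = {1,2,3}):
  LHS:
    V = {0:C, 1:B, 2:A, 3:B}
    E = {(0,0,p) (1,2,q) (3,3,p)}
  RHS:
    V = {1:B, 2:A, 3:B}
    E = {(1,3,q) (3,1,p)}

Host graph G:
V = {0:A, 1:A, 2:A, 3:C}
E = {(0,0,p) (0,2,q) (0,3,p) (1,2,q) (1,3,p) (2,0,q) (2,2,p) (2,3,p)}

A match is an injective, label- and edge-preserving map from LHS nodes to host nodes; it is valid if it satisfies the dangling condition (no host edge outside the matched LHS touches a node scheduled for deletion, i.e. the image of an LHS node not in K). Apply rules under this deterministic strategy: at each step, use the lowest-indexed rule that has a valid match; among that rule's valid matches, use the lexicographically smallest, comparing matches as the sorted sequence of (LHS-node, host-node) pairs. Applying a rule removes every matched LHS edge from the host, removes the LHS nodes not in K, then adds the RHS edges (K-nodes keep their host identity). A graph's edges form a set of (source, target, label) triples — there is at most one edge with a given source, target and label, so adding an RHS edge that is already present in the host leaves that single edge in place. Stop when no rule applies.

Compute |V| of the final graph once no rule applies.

Answer: 4

Steps:
initial: |V|=4 |E|=8  E = 0-p->0 0-q->2 0-p->3 1-q->2 1-p->3 2-q->0 2-p->2 2-p->3
step 1: apply R0 at {0↦3, 1↦0, 2↦2}  → |V|=4 |E|=5  E = 0-q->2 0-p->3 1-q->2 1-p->3 2-p->2
step 2: apply R0 at {0↦3, 1↦2, 2↦0}  → |V|=4 |E|=2  E = 1-q->2 1-p->3
normal form: no rule applies after step 2
NF nodes: {0:A, 1:A, 2:A, 3:C}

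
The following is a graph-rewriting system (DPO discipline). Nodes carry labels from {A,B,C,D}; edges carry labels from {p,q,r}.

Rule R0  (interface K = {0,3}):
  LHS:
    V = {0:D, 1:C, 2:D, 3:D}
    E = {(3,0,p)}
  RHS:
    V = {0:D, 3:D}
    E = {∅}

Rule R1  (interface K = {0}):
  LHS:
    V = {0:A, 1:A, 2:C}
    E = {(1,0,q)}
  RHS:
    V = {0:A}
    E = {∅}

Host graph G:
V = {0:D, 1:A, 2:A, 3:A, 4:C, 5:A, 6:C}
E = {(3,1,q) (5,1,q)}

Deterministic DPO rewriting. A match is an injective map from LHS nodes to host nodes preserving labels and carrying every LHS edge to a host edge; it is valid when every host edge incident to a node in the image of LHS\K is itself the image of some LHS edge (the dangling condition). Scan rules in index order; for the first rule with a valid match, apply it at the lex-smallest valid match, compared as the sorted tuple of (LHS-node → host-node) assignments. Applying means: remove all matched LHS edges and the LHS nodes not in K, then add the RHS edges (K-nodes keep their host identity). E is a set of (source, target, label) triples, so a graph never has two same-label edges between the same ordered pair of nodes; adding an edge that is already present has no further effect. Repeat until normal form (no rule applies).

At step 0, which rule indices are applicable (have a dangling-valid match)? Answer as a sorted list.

R0: no valid match — LHS pattern not found
R1: 4 valid matches — {0↦1, 1↦3, 2↦4}, {0↦1, 1↦3, 2↦6}, {0↦1, 1↦5, 2↦4} (+1 more)

Answer: [R1]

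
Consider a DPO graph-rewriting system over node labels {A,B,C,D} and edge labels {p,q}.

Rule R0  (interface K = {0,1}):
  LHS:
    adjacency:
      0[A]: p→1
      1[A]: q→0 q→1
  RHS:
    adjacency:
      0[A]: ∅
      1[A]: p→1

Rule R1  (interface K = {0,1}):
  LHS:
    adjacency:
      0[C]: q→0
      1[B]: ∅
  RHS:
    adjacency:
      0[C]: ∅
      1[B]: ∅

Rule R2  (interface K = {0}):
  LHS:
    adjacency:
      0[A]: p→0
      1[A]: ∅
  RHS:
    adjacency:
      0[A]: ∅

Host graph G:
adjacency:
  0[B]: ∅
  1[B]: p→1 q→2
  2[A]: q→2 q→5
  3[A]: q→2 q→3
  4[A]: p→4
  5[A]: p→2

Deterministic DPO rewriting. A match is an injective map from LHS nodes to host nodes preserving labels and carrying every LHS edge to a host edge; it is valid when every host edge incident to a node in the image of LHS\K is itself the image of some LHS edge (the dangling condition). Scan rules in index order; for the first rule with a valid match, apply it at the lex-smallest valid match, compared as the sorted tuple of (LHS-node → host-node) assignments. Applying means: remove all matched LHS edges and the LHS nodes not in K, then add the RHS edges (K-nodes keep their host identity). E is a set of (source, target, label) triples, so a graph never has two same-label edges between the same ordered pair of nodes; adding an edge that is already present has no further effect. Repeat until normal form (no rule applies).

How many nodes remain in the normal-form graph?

initial: |V|=6 |E|=8  E = 1-p->1 1-q->2 2-q->2 2-q->5 3-q->2 3-q->3 4-p->4 5-p->2
step 1: apply R0 at {0↦5, 1↦2}  → |V|=6 |E|=6  E = 1-p->1 1-q->2 2-p->2 3-q->2 3-q->3 4-p->4
step 2: apply R2 at {0↦2, 1↦5}  → |V|=5 |E|=5  E = 1-p->1 1-q->2 3-q->2 3-q->3 4-p->4
halt: no rule applies after step 2
NF nodes: {0:B, 1:B, 2:A, 3:A, 4:A}

Answer: 5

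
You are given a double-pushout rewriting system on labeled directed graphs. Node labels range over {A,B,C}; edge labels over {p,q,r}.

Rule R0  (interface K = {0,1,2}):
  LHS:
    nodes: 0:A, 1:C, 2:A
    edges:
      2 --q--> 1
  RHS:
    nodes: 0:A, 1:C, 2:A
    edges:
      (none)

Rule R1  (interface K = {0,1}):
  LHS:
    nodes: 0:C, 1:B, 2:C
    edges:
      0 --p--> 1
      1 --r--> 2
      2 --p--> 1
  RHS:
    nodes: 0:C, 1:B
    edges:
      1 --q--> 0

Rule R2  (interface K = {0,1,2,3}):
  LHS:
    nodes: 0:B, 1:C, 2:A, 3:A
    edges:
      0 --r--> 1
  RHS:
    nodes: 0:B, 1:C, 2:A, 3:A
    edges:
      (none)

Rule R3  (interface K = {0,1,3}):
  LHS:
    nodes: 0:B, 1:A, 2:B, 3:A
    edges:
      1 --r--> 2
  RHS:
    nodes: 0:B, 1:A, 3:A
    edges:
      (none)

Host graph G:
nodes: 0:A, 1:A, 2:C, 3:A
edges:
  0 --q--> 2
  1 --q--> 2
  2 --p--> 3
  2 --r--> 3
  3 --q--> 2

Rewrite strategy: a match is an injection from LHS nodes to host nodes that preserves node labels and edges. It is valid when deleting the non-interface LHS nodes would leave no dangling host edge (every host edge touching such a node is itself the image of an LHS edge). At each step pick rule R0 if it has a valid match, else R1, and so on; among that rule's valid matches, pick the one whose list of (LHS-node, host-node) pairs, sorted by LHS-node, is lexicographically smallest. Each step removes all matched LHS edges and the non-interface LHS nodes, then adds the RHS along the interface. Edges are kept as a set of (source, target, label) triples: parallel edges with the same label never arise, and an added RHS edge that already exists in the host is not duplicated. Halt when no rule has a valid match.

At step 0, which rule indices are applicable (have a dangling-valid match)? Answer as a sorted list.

R0: 6 valid matches — {0↦0, 1↦2, 2↦1}, {0↦0, 1↦2, 2↦3}, {0↦1, 1↦2, 2↦0} (+3 more)
R1: no valid match — LHS pattern not found
R2: no valid match — LHS pattern not found
R3: no valid match — LHS pattern not found

Answer: [R0]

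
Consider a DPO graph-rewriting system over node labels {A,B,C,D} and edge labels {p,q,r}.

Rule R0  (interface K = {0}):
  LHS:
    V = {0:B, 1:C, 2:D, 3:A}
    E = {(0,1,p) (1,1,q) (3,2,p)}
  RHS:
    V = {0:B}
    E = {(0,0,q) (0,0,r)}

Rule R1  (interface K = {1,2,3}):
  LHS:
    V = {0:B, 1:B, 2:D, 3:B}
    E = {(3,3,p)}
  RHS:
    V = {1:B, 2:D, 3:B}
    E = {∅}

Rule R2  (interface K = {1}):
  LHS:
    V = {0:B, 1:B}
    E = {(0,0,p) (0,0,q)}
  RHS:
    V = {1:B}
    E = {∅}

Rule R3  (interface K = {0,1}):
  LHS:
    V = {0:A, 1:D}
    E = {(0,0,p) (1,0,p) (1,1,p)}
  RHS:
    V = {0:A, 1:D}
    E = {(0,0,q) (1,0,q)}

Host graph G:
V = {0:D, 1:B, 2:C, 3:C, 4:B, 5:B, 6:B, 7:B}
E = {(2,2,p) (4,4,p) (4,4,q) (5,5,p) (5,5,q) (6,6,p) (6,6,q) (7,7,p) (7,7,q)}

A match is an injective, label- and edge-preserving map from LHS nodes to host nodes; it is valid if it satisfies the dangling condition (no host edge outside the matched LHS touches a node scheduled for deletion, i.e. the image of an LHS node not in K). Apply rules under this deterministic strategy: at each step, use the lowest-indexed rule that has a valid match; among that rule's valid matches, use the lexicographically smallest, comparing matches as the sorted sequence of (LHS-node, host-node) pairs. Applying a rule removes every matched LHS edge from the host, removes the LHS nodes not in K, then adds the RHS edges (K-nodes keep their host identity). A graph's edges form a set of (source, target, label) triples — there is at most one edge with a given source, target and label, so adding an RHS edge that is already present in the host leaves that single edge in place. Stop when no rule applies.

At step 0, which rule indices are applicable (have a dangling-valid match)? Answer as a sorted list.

R0: no valid match — LHS pattern not found
R1: 12 valid matches — {0↦1, 1↦4, 2↦0, 3↦5}, {0↦1, 1↦4, 2↦0, 3↦6}, {0↦1, 1↦4, 2↦0, 3↦7} (+9 more)
R2: 16 valid matches — {0↦4, 1↦1}, {0↦4, 1↦5}, {0↦4, 1↦6} (+13 more)
R3: no valid match — LHS pattern not found

Answer: [R1,R2]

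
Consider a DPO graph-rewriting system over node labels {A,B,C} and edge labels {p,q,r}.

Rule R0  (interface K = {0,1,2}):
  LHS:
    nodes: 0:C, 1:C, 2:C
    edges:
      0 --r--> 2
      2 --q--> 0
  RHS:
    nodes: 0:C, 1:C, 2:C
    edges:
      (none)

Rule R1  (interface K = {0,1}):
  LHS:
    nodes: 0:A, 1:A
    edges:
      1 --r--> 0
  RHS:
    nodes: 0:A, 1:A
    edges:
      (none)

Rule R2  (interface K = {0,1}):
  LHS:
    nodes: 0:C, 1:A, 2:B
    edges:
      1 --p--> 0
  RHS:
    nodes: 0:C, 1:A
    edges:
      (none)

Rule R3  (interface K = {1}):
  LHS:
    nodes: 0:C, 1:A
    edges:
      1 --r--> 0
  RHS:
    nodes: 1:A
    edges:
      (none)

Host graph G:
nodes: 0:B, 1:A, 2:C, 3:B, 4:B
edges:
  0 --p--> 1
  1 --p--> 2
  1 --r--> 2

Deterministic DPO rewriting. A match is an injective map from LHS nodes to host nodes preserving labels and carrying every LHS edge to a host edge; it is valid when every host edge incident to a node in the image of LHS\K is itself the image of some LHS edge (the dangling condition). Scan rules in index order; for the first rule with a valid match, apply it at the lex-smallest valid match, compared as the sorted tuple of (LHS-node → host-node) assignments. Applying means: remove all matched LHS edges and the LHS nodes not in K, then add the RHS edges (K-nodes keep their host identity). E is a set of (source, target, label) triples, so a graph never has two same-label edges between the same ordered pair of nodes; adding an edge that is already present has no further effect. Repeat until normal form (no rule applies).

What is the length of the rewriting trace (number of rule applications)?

Answer: 2

Derivation:
[0] host  ⇒  5 nodes, 3 edges  {0-p->1 1-p->2 1-r->2}
[1] R2 @ {0↦2, 1↦1, 2↦3}  ⇒  4 nodes, 2 edges  {0-p->1 1-r->2}
[2] R3 @ {0↦2, 1↦1}  ⇒  3 nodes, 1 edges  {0-p->1}
final graph: no rule applies after step 2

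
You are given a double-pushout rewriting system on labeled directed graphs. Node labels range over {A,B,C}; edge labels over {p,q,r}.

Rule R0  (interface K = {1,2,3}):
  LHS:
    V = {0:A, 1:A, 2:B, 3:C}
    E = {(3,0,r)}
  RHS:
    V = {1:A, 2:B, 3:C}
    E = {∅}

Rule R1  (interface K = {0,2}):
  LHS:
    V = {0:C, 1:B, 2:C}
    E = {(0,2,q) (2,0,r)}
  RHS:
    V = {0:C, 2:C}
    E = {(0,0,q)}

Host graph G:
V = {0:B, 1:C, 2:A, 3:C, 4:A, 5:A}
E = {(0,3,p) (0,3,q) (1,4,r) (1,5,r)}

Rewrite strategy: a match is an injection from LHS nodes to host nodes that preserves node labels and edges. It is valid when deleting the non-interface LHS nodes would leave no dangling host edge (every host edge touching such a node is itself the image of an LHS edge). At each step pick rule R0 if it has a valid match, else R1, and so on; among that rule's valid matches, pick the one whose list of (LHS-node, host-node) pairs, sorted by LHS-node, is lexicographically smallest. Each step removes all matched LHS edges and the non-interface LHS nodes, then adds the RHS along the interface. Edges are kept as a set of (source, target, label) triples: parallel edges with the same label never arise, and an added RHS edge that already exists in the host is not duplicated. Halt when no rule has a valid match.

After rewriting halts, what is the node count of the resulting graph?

initial: |V|=6 |E|=4  E = 0-p->3 0-q->3 1-r->4 1-r->5
step 1: apply R0 at {0↦4, 1↦2, 2↦0, 3↦1}  → |V|=5 |E|=3  E = 0-p->3 0-q->3 1-r->5
step 2: apply R0 at {0↦5, 1↦2, 2↦0, 3↦1}  → |V|=4 |E|=2  E = 0-p->3 0-q->3
halt: no rule applies after step 2
NF nodes: {0:B, 1:C, 2:A, 3:C}

Answer: 4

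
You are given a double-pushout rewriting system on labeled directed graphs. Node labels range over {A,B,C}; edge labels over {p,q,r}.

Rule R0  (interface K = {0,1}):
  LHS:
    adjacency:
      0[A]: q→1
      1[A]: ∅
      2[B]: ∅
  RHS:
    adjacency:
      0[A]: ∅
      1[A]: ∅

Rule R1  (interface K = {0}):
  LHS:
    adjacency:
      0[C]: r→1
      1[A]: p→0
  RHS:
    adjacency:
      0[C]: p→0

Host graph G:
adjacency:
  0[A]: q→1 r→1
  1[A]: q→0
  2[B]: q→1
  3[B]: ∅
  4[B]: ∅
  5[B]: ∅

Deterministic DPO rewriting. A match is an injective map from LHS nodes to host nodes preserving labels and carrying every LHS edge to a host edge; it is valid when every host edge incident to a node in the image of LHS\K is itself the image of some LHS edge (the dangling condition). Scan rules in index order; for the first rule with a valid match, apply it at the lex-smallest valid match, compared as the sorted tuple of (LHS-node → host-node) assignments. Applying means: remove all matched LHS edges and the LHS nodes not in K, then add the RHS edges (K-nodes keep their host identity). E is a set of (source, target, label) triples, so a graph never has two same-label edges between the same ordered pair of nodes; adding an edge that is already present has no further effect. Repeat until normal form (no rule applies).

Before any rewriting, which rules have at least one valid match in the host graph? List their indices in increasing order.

Answer: [R0]

Rewrite trace:
R0: 6 valid matches — {0↦0, 1↦1, 2↦3}, {0↦0, 1↦1, 2↦4}, {0↦0, 1↦1, 2↦5} (+3 more)
R1: no valid match — LHS pattern not found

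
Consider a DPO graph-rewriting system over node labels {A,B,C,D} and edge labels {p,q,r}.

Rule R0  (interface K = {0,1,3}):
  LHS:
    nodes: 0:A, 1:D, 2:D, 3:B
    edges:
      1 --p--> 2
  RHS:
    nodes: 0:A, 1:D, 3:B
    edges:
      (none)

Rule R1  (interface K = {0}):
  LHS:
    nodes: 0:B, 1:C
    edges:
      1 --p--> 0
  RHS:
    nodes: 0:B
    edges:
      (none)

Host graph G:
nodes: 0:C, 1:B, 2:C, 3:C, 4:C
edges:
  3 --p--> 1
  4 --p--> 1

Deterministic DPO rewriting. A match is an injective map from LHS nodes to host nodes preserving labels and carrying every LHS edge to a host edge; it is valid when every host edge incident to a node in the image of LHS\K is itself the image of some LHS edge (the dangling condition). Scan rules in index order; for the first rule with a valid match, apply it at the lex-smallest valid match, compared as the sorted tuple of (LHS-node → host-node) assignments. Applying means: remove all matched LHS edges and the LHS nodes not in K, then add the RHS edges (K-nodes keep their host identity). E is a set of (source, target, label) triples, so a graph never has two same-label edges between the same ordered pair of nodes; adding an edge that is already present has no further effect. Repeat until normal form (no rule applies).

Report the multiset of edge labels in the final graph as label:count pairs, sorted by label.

[0] host  ⇒  5 nodes, 2 edges  {3-p->1 4-p->1}
[1] R1 @ {0↦1, 1↦3}  ⇒  4 nodes, 1 edges  {4-p->1}
[2] R1 @ {0↦1, 1↦4}  ⇒  3 nodes, 0 edges  {∅}
normal form: no rule applies after step 2
NF edges: []

Answer: (no edges)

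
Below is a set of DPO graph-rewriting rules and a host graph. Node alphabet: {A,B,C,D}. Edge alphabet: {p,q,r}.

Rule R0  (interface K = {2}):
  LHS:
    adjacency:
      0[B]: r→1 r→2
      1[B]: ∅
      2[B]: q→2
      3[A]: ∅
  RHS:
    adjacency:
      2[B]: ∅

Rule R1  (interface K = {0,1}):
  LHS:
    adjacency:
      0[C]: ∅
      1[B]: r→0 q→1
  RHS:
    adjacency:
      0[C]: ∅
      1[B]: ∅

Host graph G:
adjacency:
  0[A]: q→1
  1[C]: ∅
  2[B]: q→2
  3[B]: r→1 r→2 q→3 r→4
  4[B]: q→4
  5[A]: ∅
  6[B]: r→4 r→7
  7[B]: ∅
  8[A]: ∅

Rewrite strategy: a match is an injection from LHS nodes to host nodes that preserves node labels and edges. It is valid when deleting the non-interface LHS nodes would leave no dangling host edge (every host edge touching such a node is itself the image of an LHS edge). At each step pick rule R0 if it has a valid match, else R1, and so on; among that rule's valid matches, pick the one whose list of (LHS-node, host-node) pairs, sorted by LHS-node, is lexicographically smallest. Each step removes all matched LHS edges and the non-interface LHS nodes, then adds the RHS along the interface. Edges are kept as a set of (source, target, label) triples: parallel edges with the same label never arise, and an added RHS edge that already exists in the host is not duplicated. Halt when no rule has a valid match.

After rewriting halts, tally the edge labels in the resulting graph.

[0] host  ⇒  9 nodes, 9 edges  {0-q->1 2-q->2 3-r->1 3-r->2 3-q->3 3-r->4 4-q->4 6-r->4 6-r->7}
[1] R0 @ {0↦6, 1↦7, 2↦4, 3↦5}  ⇒  6 nodes, 6 edges  {0-q->1 2-q->2 3-r->1 3-r->2 3-q->3 3-r->4}
[2] R1 @ {0↦1, 1↦3}  ⇒  6 nodes, 4 edges  {0-q->1 2-q->2 3-r->2 3-r->4}
[3] R0 @ {0↦3, 1↦4, 2↦2, 3↦8}  ⇒  3 nodes, 1 edges  {0-q->1}
final graph: no rule applies after step 3
NF edges: [(0, 1, 'q')]

Answer: q:1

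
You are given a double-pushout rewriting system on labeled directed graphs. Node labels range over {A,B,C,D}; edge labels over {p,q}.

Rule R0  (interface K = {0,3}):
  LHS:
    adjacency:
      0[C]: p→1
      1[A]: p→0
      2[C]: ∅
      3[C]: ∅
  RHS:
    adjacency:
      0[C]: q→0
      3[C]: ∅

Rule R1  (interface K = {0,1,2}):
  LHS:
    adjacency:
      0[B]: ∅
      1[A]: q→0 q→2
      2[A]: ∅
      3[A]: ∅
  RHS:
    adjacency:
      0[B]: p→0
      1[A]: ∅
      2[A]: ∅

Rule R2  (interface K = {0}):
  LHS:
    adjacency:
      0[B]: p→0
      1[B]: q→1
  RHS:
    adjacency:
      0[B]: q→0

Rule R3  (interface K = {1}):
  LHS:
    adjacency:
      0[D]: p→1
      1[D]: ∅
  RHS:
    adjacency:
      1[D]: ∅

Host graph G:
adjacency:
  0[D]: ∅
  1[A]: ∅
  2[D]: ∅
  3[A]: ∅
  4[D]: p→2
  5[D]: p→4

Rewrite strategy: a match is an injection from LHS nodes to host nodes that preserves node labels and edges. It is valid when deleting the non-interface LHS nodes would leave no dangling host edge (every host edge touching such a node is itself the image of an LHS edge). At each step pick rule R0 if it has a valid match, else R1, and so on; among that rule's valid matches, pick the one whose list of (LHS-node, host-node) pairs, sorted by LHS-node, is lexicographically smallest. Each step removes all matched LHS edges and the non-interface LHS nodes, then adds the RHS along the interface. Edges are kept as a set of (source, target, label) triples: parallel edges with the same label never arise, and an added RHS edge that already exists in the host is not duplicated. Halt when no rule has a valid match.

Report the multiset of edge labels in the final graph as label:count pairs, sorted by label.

[0] host  ⇒  6 nodes, 2 edges  {4-p->2 5-p->4}
[1] R3 @ {0↦5, 1↦4}  ⇒  5 nodes, 1 edges  {4-p->2}
[2] R3 @ {0↦4, 1↦2}  ⇒  4 nodes, 0 edges  {∅}
normal form: no rule applies after step 2
NF edges: []

Answer: (no edges)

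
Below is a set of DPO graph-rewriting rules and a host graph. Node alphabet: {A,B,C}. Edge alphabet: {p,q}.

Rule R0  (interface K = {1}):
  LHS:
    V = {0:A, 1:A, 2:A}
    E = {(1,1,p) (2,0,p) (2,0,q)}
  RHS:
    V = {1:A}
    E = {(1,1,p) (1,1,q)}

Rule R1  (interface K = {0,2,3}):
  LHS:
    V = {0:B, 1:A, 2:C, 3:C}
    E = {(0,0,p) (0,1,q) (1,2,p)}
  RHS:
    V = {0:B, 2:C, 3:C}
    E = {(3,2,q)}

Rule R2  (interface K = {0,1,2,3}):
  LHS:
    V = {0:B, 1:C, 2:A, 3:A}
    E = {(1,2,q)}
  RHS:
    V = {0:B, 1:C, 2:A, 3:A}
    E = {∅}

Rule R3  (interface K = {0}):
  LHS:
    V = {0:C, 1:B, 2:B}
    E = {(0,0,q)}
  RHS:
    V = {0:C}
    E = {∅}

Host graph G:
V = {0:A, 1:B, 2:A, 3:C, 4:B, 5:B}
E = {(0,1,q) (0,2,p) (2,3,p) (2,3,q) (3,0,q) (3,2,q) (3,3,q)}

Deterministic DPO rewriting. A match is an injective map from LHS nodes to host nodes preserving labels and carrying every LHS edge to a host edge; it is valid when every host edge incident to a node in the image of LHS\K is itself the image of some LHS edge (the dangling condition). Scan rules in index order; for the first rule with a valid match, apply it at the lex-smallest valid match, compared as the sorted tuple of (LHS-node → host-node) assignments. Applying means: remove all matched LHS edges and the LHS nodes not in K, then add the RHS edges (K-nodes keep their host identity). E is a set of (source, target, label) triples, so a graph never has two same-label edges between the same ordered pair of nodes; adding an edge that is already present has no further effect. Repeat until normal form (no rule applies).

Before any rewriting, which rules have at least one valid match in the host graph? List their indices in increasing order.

Answer: [R2,R3]

Derivation:
R0: no valid match — LHS pattern not found
R1: no valid match — LHS pattern not found
R2: 6 valid matches — {0↦1, 1↦3, 2↦0, 3↦2}, {0↦1, 1↦3, 2↦2, 3↦0}, {0↦4, 1↦3, 2↦0, 3↦2} (+3 more)
R3: 2 valid matches — {0↦3, 1↦4, 2↦5}, {0↦3, 1↦5, 2↦4}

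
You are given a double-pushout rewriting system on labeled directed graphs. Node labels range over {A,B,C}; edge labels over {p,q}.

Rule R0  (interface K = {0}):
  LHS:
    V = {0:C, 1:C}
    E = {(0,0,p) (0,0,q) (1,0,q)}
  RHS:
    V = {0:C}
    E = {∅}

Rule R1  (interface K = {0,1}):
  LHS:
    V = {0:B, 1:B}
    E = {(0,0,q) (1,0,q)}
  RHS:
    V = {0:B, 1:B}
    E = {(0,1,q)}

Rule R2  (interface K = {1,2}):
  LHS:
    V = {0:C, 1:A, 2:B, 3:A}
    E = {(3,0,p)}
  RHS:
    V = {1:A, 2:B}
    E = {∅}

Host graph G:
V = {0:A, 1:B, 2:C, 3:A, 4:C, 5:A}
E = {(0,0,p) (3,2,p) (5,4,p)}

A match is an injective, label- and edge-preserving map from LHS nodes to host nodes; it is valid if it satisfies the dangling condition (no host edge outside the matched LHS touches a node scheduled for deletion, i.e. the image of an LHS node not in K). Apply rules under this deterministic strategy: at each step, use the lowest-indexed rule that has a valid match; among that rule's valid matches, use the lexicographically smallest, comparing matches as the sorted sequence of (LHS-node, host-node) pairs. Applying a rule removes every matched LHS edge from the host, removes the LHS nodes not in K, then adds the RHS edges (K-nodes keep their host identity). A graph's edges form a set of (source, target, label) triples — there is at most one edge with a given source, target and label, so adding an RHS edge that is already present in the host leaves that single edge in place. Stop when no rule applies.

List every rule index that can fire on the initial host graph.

Answer: [R2]

Derivation:
R0: no valid match — LHS pattern not found
R1: no valid match — LHS pattern not found
R2: 4 valid matches — {0↦2, 1↦0, 2↦1, 3↦3}, {0↦2, 1↦5, 2↦1, 3↦3}, {0↦4, 1↦0, 2↦1, 3↦5} (+1 more)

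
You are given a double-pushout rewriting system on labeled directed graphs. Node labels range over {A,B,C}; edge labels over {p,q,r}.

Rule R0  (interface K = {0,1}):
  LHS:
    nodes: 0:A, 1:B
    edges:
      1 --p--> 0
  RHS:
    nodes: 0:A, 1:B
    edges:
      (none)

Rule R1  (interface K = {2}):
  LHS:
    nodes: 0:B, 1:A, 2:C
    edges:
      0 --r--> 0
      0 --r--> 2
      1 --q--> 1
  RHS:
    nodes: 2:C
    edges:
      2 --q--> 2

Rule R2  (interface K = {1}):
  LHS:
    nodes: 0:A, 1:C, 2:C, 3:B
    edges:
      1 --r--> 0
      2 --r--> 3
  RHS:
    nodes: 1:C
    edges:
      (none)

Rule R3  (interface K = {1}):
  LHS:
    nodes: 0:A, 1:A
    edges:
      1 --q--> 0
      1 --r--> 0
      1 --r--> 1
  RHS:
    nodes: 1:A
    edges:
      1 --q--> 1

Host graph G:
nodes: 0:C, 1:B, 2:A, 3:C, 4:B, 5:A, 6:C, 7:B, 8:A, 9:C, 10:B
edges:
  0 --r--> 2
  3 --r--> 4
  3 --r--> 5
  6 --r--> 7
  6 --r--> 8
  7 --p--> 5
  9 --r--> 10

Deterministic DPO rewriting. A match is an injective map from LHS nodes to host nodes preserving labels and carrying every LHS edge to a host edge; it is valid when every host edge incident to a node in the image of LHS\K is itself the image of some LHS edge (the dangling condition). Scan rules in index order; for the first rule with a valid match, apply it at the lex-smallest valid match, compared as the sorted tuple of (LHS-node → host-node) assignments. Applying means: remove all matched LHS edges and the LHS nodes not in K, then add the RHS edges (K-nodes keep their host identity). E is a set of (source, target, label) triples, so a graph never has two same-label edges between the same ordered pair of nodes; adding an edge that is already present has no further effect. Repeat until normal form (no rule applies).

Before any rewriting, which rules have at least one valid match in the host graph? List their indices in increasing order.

R0: 1 valid match — {0↦5, 1↦7}
R1: no valid match — LHS pattern not found
R2: 2 valid matches — {0↦2, 1↦0, 2↦9, 3↦10}, {0↦8, 1↦6, 2↦9, 3↦10}
R3: no valid match — LHS pattern not found

Answer: [R0,R2]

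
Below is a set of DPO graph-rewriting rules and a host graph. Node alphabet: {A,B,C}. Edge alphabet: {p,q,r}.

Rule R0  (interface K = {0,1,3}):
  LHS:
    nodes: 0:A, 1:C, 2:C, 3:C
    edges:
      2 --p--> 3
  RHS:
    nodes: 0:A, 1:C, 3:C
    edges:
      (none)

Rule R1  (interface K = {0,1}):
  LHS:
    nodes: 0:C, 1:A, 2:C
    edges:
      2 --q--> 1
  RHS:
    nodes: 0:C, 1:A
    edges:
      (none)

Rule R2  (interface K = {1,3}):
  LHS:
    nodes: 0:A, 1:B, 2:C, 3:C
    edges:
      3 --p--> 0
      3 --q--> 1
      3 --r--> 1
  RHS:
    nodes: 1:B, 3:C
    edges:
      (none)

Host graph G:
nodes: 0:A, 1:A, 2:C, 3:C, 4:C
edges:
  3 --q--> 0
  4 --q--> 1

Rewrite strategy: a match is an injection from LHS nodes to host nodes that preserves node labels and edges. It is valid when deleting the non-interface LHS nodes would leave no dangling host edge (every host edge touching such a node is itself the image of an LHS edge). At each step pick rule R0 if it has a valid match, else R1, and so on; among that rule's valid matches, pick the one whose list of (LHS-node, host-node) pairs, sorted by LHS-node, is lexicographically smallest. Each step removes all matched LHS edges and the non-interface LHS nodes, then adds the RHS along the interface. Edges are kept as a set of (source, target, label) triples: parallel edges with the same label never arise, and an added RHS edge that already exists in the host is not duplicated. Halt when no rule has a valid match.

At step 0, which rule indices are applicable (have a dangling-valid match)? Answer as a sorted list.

Answer: [R1]

Derivation:
R0: no valid match — LHS pattern not found
R1: 4 valid matches — {0↦2, 1↦0, 2↦3}, {0↦2, 1↦1, 2↦4}, {0↦3, 1↦1, 2↦4} (+1 more)
R2: no valid match — LHS pattern not found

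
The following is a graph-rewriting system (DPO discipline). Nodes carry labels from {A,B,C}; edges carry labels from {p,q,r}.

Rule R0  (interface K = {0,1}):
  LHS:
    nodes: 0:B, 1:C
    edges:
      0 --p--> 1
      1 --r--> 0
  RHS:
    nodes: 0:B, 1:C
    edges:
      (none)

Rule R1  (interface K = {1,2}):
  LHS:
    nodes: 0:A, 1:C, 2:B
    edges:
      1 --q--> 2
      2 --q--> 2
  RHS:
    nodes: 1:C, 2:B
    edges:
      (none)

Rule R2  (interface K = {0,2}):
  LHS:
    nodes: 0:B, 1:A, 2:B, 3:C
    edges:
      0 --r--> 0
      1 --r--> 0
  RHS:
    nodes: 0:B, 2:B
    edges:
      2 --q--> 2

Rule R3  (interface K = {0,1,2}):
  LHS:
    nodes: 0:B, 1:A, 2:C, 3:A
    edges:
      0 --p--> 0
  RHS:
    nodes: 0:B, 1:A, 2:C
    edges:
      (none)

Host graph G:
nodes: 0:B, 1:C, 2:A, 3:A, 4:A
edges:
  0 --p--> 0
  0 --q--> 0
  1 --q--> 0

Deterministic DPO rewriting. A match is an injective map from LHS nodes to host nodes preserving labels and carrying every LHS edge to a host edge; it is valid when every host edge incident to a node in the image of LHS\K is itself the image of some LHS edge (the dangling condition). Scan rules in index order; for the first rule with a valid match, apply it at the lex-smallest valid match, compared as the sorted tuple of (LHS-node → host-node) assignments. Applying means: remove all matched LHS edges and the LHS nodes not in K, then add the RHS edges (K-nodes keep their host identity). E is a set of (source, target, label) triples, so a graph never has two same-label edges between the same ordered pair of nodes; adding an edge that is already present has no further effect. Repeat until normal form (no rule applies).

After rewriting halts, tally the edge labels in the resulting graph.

Answer: (no edges)

Rewrite trace:
initial: |V|=5 |E|=3  E = 0-p->0 0-q->0 1-q->0
step 1: apply R1 at {0↦2, 1↦1, 2↦0}  → |V|=4 |E|=1  E = 0-p->0
step 2: apply R3 at {0↦0, 1↦3, 2↦1, 3↦4}  → |V|=3 |E|=0  E = ∅
halt: no rule applies after step 2
NF edges: []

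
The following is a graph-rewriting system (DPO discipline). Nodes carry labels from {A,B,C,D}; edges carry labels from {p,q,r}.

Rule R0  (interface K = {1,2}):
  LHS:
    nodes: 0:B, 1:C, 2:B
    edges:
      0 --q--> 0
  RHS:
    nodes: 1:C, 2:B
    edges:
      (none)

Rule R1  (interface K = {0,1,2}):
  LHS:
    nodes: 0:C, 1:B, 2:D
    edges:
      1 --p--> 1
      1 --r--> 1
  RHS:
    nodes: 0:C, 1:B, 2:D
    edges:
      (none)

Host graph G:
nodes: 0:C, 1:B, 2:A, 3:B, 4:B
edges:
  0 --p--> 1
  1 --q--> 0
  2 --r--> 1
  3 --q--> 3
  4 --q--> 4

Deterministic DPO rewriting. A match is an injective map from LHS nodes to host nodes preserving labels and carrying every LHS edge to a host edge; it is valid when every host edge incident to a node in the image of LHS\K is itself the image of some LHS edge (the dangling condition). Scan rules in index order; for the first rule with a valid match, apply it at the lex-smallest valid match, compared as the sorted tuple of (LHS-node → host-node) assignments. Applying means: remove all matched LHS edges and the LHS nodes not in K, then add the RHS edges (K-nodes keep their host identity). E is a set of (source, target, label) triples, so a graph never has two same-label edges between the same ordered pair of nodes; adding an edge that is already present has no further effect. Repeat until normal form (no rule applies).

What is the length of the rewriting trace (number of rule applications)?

start.  V:5 E:5  edges: 0-p->1 1-q->0 2-r->1 3-q->3 4-q->4
1. fire R0 via {0↦3, 1↦0, 2↦1}  →  V:4 E:4  edges: 0-p->1 1-q->0 2-r->1 4-q->4
2. fire R0 via {0↦4, 1↦0, 2↦1}  →  V:3 E:3  edges: 0-p->1 1-q->0 2-r->1
normal form: no rule applies after step 2

Answer: 2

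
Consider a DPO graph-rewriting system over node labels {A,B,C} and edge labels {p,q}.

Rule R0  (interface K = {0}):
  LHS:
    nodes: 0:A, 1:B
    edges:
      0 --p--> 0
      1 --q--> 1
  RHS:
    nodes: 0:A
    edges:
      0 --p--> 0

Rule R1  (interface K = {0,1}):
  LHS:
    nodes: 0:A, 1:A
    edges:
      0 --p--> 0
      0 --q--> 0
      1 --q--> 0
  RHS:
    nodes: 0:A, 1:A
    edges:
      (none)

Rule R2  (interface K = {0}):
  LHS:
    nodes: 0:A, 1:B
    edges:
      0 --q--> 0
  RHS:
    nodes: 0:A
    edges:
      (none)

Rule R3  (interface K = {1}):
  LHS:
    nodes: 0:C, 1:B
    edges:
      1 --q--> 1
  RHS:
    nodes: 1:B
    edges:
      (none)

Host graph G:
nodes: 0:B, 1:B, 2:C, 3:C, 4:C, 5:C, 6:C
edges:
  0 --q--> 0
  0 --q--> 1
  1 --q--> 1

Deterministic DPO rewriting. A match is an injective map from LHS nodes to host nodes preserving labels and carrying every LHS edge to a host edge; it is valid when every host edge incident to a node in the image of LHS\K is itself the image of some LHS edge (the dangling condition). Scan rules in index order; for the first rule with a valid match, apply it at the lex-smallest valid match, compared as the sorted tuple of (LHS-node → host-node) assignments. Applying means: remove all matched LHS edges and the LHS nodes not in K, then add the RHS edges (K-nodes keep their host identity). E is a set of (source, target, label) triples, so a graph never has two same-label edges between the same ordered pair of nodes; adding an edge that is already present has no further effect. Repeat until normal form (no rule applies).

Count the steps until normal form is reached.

[0] host  ⇒  7 nodes, 3 edges  {0-q->0 0-q->1 1-q->1}
[1] R3 @ {0↦2, 1↦0}  ⇒  6 nodes, 2 edges  {0-q->1 1-q->1}
[2] R3 @ {0↦3, 1↦1}  ⇒  5 nodes, 1 edges  {0-q->1}
final graph: no rule applies after step 2

Answer: 2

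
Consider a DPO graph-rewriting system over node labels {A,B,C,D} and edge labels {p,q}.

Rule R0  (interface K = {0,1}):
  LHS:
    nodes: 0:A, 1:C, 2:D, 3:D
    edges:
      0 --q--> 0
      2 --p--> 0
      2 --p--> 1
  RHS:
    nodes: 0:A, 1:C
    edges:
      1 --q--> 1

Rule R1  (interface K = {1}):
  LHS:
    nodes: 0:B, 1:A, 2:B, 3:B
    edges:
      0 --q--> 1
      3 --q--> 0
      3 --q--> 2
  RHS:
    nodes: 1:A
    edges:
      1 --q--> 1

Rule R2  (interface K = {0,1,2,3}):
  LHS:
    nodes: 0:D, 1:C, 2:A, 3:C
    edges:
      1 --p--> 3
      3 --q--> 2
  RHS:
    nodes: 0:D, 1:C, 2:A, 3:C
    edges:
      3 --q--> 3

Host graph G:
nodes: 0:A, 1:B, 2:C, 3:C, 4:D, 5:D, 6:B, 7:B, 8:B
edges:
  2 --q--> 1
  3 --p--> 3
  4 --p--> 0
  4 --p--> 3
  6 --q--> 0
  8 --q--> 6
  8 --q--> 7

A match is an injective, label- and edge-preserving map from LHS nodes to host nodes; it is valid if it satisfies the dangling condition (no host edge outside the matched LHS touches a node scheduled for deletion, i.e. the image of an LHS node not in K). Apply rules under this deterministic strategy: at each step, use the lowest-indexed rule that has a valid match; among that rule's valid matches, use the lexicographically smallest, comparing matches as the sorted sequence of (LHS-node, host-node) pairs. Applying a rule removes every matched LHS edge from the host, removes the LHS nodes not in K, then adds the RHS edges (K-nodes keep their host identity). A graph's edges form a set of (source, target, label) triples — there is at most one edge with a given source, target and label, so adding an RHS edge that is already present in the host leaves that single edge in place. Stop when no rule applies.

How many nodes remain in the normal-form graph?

start.  V:9 E:7  edges: 2-q->1 3-p->3 4-p->0 4-p->3 6-q->0 8-q->6 8-q->7
1. fire R1 via {0↦6, 1↦0, 2↦7, 3↦8}  →  V:6 E:5  edges: 0-q->0 2-q->1 3-p->3 4-p->0 4-p->3
2. fire R0 via {0↦0, 1↦3, 2↦4, 3↦5}  →  V:4 E:3  edges: 2-q->1 3-p->3 3-q->3
normal form: no rule applies after step 2
NF nodes: {0:A, 1:B, 2:C, 3:C}

Answer: 4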